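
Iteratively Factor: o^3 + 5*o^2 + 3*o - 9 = (o - 1)*(o^2 + 6*o + 9) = (o - 1)*(o + 3)*(o + 3)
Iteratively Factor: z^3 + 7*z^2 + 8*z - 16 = (z + 4)*(z^2 + 3*z - 4) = (z - 1)*(z + 4)*(z + 4)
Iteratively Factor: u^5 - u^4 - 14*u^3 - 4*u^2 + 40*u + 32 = (u - 4)*(u^4 + 3*u^3 - 2*u^2 - 12*u - 8) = (u - 4)*(u + 1)*(u^3 + 2*u^2 - 4*u - 8) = (u - 4)*(u - 2)*(u + 1)*(u^2 + 4*u + 4) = (u - 4)*(u - 2)*(u + 1)*(u + 2)*(u + 2)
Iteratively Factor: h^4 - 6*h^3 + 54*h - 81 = (h + 3)*(h^3 - 9*h^2 + 27*h - 27) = (h - 3)*(h + 3)*(h^2 - 6*h + 9) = (h - 3)^2*(h + 3)*(h - 3)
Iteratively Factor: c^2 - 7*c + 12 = (c - 4)*(c - 3)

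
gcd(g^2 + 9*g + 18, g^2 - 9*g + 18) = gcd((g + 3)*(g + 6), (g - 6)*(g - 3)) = 1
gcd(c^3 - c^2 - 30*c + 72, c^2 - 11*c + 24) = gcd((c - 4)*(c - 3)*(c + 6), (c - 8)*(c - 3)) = c - 3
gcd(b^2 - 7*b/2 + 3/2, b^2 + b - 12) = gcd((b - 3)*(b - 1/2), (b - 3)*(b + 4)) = b - 3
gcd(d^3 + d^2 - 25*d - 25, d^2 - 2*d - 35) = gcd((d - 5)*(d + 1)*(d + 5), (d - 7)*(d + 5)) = d + 5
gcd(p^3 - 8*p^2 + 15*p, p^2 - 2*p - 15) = p - 5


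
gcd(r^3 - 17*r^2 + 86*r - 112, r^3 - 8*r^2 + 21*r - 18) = r - 2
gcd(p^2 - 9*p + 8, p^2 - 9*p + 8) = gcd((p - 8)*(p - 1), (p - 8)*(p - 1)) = p^2 - 9*p + 8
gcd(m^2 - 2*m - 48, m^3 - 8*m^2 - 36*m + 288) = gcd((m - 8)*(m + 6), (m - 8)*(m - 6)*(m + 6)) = m^2 - 2*m - 48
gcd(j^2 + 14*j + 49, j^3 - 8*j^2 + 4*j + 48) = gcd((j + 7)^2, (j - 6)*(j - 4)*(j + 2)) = 1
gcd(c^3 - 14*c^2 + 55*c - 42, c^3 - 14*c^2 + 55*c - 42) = c^3 - 14*c^2 + 55*c - 42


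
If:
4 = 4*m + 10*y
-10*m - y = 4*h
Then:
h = 6*y - 5/2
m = 1 - 5*y/2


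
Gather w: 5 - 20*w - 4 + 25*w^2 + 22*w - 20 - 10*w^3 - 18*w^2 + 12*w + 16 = -10*w^3 + 7*w^2 + 14*w - 3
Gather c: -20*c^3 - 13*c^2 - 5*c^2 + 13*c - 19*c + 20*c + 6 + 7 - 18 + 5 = -20*c^3 - 18*c^2 + 14*c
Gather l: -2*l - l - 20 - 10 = -3*l - 30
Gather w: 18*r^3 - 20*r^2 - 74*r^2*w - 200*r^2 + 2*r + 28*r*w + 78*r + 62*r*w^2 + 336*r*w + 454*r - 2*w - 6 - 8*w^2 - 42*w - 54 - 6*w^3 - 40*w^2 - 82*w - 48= 18*r^3 - 220*r^2 + 534*r - 6*w^3 + w^2*(62*r - 48) + w*(-74*r^2 + 364*r - 126) - 108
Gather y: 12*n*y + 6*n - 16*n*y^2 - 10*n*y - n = -16*n*y^2 + 2*n*y + 5*n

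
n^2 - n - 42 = (n - 7)*(n + 6)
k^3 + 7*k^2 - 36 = (k - 2)*(k + 3)*(k + 6)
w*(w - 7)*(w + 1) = w^3 - 6*w^2 - 7*w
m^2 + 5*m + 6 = (m + 2)*(m + 3)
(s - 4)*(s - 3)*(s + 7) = s^3 - 37*s + 84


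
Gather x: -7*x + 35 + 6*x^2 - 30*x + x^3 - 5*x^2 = x^3 + x^2 - 37*x + 35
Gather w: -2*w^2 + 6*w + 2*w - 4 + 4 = -2*w^2 + 8*w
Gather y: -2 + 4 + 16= 18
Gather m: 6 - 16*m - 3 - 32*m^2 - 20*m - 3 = -32*m^2 - 36*m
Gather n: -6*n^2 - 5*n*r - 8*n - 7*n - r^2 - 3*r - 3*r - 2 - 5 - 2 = -6*n^2 + n*(-5*r - 15) - r^2 - 6*r - 9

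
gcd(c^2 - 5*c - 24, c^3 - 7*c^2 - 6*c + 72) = c + 3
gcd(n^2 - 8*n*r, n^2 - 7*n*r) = n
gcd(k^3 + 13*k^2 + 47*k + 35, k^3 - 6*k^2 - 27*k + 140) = k + 5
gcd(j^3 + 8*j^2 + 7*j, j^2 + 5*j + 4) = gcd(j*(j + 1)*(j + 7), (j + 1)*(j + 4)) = j + 1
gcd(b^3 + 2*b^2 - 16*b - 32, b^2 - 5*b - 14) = b + 2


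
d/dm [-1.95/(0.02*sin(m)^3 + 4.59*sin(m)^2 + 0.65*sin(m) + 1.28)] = (0.117*sin(m)^2 + 17.901*sin(m) + 1.2675)*cos(m)/(0.02*sin(m)^3 + 4.59*sin(m)^2 + 0.65*sin(m) + 1.28)^2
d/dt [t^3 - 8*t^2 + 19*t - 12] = 3*t^2 - 16*t + 19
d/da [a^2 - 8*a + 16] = 2*a - 8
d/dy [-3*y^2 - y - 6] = -6*y - 1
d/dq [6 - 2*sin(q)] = -2*cos(q)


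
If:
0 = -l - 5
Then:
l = -5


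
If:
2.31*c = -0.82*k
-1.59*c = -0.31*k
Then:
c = 0.00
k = 0.00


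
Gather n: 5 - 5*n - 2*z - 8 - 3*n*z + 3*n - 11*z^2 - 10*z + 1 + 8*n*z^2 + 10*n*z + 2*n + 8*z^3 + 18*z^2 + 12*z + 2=n*(8*z^2 + 7*z) + 8*z^3 + 7*z^2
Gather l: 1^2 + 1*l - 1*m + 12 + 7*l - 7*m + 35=8*l - 8*m + 48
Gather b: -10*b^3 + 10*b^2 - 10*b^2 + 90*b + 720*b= -10*b^3 + 810*b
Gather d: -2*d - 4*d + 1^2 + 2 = 3 - 6*d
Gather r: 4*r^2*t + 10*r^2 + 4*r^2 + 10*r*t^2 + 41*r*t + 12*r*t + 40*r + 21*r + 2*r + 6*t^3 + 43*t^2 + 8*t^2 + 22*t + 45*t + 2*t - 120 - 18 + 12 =r^2*(4*t + 14) + r*(10*t^2 + 53*t + 63) + 6*t^3 + 51*t^2 + 69*t - 126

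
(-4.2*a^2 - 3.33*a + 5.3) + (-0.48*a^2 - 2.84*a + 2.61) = -4.68*a^2 - 6.17*a + 7.91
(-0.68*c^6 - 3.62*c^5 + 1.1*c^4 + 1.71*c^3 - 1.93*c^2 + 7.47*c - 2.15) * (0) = 0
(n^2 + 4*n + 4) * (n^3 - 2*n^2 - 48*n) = n^5 + 2*n^4 - 52*n^3 - 200*n^2 - 192*n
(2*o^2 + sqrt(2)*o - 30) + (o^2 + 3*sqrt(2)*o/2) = 3*o^2 + 5*sqrt(2)*o/2 - 30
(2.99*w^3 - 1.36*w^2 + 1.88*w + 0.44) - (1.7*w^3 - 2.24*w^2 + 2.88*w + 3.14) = 1.29*w^3 + 0.88*w^2 - 1.0*w - 2.7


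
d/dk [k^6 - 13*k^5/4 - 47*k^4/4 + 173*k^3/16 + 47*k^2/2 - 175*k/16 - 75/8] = 6*k^5 - 65*k^4/4 - 47*k^3 + 519*k^2/16 + 47*k - 175/16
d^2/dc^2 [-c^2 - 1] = -2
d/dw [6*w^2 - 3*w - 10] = 12*w - 3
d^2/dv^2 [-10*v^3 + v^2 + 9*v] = 2 - 60*v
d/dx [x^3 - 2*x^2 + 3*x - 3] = 3*x^2 - 4*x + 3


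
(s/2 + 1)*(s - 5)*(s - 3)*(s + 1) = s^4/2 - 5*s^3/2 - 7*s^2/2 + 29*s/2 + 15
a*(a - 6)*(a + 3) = a^3 - 3*a^2 - 18*a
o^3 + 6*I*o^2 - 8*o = o*(o + 2*I)*(o + 4*I)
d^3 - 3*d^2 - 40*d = d*(d - 8)*(d + 5)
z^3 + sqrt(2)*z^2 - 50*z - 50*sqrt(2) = (z - 5*sqrt(2))*(z + sqrt(2))*(z + 5*sqrt(2))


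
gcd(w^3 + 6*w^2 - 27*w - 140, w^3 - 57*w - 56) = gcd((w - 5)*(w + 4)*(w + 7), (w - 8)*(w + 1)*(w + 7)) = w + 7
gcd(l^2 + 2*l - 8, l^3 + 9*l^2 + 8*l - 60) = l - 2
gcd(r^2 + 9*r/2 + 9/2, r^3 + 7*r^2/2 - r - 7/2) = 1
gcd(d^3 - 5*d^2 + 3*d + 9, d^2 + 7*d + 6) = d + 1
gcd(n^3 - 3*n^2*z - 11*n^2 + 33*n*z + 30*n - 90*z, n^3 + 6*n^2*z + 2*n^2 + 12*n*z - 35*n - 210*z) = n - 5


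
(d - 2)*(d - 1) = d^2 - 3*d + 2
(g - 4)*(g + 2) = g^2 - 2*g - 8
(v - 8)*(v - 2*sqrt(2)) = v^2 - 8*v - 2*sqrt(2)*v + 16*sqrt(2)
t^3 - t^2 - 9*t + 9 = (t - 3)*(t - 1)*(t + 3)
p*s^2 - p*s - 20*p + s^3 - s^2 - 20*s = (p + s)*(s - 5)*(s + 4)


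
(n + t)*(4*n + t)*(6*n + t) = 24*n^3 + 34*n^2*t + 11*n*t^2 + t^3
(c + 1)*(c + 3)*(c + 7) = c^3 + 11*c^2 + 31*c + 21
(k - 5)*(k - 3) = k^2 - 8*k + 15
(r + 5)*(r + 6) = r^2 + 11*r + 30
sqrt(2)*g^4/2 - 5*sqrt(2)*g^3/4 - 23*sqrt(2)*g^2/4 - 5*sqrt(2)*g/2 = g*(g - 5)*(g + 1/2)*(sqrt(2)*g/2 + sqrt(2))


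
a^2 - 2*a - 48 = (a - 8)*(a + 6)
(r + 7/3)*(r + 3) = r^2 + 16*r/3 + 7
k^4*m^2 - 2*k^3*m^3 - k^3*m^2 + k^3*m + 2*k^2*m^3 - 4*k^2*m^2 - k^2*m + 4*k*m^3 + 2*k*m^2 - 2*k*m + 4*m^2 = (k - 2)*(k - 2*m)*(k*m + 1)*(k*m + m)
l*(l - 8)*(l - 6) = l^3 - 14*l^2 + 48*l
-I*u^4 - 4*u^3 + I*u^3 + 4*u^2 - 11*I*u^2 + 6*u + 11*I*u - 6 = (u - 1)*(u - 6*I)*(u + I)*(-I*u + 1)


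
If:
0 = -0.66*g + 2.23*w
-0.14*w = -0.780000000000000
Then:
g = 18.82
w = 5.57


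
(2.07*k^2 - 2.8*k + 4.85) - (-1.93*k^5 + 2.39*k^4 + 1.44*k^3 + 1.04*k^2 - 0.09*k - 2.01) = 1.93*k^5 - 2.39*k^4 - 1.44*k^3 + 1.03*k^2 - 2.71*k + 6.86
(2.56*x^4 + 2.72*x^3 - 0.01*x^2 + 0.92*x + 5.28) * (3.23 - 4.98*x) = -12.7488*x^5 - 5.2768*x^4 + 8.8354*x^3 - 4.6139*x^2 - 23.3228*x + 17.0544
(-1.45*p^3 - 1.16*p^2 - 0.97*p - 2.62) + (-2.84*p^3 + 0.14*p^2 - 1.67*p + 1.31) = -4.29*p^3 - 1.02*p^2 - 2.64*p - 1.31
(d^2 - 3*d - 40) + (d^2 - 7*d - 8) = 2*d^2 - 10*d - 48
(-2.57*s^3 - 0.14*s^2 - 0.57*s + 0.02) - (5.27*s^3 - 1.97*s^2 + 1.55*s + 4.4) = -7.84*s^3 + 1.83*s^2 - 2.12*s - 4.38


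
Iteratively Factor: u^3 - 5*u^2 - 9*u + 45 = (u - 5)*(u^2 - 9) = (u - 5)*(u - 3)*(u + 3)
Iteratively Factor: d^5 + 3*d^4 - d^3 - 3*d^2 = (d + 1)*(d^4 + 2*d^3 - 3*d^2) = (d + 1)*(d + 3)*(d^3 - d^2) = d*(d + 1)*(d + 3)*(d^2 - d) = d*(d - 1)*(d + 1)*(d + 3)*(d)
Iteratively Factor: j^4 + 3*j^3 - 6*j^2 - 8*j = (j + 1)*(j^3 + 2*j^2 - 8*j) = (j - 2)*(j + 1)*(j^2 + 4*j) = j*(j - 2)*(j + 1)*(j + 4)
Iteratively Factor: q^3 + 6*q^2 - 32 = (q - 2)*(q^2 + 8*q + 16) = (q - 2)*(q + 4)*(q + 4)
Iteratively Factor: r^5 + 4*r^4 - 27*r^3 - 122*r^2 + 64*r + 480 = (r - 5)*(r^4 + 9*r^3 + 18*r^2 - 32*r - 96) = (r - 5)*(r + 4)*(r^3 + 5*r^2 - 2*r - 24) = (r - 5)*(r - 2)*(r + 4)*(r^2 + 7*r + 12) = (r - 5)*(r - 2)*(r + 3)*(r + 4)*(r + 4)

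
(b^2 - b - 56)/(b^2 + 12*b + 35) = (b - 8)/(b + 5)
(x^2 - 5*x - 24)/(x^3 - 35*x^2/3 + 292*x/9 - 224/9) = 9*(x + 3)/(9*x^2 - 33*x + 28)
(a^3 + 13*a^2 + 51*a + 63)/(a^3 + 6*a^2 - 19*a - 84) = (a + 3)/(a - 4)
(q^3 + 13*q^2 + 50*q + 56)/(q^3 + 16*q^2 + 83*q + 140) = (q + 2)/(q + 5)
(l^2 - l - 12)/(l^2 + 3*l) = (l - 4)/l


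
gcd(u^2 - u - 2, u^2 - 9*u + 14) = u - 2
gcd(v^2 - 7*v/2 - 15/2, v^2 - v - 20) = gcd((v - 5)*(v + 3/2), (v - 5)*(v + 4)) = v - 5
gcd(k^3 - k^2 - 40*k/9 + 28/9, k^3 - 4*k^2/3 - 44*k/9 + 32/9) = k^2 + 4*k/3 - 4/3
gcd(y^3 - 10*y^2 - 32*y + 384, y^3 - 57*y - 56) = y - 8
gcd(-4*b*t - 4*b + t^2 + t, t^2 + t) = t + 1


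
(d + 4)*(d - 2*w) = d^2 - 2*d*w + 4*d - 8*w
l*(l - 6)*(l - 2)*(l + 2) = l^4 - 6*l^3 - 4*l^2 + 24*l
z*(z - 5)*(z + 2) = z^3 - 3*z^2 - 10*z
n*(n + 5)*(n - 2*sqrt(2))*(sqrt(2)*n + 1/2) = sqrt(2)*n^4 - 7*n^3/2 + 5*sqrt(2)*n^3 - 35*n^2/2 - sqrt(2)*n^2 - 5*sqrt(2)*n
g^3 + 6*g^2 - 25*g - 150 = (g - 5)*(g + 5)*(g + 6)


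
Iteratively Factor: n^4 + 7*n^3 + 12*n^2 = (n)*(n^3 + 7*n^2 + 12*n) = n*(n + 3)*(n^2 + 4*n) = n*(n + 3)*(n + 4)*(n)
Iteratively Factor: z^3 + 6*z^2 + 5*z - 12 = (z - 1)*(z^2 + 7*z + 12) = (z - 1)*(z + 4)*(z + 3)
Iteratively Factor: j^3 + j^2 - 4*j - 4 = (j - 2)*(j^2 + 3*j + 2) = (j - 2)*(j + 1)*(j + 2)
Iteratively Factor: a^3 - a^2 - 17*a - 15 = (a + 3)*(a^2 - 4*a - 5) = (a - 5)*(a + 3)*(a + 1)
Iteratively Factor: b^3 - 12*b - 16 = (b - 4)*(b^2 + 4*b + 4) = (b - 4)*(b + 2)*(b + 2)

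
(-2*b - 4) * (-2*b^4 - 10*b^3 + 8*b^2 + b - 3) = 4*b^5 + 28*b^4 + 24*b^3 - 34*b^2 + 2*b + 12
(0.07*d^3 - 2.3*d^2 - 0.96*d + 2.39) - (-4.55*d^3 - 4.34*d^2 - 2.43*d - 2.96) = 4.62*d^3 + 2.04*d^2 + 1.47*d + 5.35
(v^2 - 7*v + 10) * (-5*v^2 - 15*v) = -5*v^4 + 20*v^3 + 55*v^2 - 150*v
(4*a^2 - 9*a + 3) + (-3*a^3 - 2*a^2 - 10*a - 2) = -3*a^3 + 2*a^2 - 19*a + 1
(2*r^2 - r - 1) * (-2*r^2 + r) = -4*r^4 + 4*r^3 + r^2 - r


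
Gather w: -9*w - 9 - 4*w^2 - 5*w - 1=-4*w^2 - 14*w - 10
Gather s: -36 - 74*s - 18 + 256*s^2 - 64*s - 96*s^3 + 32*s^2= -96*s^3 + 288*s^2 - 138*s - 54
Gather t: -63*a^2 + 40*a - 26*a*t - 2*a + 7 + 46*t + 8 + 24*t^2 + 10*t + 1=-63*a^2 + 38*a + 24*t^2 + t*(56 - 26*a) + 16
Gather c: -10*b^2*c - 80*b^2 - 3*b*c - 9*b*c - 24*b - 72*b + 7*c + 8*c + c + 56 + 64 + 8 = -80*b^2 - 96*b + c*(-10*b^2 - 12*b + 16) + 128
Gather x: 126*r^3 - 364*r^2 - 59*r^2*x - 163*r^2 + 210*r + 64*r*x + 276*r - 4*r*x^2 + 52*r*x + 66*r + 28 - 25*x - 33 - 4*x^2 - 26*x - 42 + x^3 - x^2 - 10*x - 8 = 126*r^3 - 527*r^2 + 552*r + x^3 + x^2*(-4*r - 5) + x*(-59*r^2 + 116*r - 61) - 55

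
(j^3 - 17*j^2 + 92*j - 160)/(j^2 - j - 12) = (j^2 - 13*j + 40)/(j + 3)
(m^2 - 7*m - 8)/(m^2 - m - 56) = (m + 1)/(m + 7)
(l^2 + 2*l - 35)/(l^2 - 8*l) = (l^2 + 2*l - 35)/(l*(l - 8))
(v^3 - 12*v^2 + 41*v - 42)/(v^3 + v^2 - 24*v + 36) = (v - 7)/(v + 6)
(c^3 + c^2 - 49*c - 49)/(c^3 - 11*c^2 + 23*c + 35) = (c + 7)/(c - 5)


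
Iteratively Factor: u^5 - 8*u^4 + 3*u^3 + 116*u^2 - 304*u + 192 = (u - 4)*(u^4 - 4*u^3 - 13*u^2 + 64*u - 48) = (u - 4)^2*(u^3 - 13*u + 12) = (u - 4)^2*(u - 3)*(u^2 + 3*u - 4) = (u - 4)^2*(u - 3)*(u - 1)*(u + 4)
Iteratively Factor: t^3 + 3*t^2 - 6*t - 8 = (t + 4)*(t^2 - t - 2) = (t - 2)*(t + 4)*(t + 1)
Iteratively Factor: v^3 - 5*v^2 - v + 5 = (v + 1)*(v^2 - 6*v + 5) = (v - 1)*(v + 1)*(v - 5)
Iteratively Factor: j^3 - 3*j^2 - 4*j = (j)*(j^2 - 3*j - 4) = j*(j - 4)*(j + 1)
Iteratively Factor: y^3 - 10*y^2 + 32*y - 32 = (y - 4)*(y^2 - 6*y + 8) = (y - 4)*(y - 2)*(y - 4)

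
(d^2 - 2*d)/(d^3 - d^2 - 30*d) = (2 - d)/(-d^2 + d + 30)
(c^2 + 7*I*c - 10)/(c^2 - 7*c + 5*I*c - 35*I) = (c + 2*I)/(c - 7)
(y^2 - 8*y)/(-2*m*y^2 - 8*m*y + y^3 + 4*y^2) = (8 - y)/(2*m*y + 8*m - y^2 - 4*y)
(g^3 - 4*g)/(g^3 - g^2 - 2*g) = (g + 2)/(g + 1)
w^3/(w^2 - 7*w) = w^2/(w - 7)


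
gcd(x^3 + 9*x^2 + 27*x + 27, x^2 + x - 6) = x + 3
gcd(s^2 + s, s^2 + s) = s^2 + s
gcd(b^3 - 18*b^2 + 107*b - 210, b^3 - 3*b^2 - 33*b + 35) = b - 7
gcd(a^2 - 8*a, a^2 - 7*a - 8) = a - 8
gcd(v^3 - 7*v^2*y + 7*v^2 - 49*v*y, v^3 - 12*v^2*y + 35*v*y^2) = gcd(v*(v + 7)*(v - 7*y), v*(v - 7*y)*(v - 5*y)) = -v^2 + 7*v*y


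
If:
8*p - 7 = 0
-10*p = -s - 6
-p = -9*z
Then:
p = 7/8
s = 11/4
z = 7/72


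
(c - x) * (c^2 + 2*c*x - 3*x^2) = c^3 + c^2*x - 5*c*x^2 + 3*x^3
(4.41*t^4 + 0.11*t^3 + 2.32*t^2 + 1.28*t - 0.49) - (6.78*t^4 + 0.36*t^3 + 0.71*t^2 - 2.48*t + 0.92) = -2.37*t^4 - 0.25*t^3 + 1.61*t^2 + 3.76*t - 1.41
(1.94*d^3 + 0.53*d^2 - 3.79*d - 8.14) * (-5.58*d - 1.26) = -10.8252*d^4 - 5.4018*d^3 + 20.4804*d^2 + 50.1966*d + 10.2564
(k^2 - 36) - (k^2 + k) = -k - 36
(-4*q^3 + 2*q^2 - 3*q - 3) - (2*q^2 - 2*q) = -4*q^3 - q - 3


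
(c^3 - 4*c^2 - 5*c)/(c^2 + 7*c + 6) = c*(c - 5)/(c + 6)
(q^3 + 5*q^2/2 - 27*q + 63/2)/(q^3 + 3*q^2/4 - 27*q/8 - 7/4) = 4*(2*q^3 + 5*q^2 - 54*q + 63)/(8*q^3 + 6*q^2 - 27*q - 14)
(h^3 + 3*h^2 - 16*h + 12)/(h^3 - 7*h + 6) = (h + 6)/(h + 3)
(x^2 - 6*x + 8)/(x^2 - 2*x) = (x - 4)/x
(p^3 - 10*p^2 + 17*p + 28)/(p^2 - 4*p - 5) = (p^2 - 11*p + 28)/(p - 5)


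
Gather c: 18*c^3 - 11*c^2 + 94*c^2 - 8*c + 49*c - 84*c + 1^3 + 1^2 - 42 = 18*c^3 + 83*c^2 - 43*c - 40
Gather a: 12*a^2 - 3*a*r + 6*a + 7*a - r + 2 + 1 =12*a^2 + a*(13 - 3*r) - r + 3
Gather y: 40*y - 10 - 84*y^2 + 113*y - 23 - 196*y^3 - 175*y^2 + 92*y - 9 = -196*y^3 - 259*y^2 + 245*y - 42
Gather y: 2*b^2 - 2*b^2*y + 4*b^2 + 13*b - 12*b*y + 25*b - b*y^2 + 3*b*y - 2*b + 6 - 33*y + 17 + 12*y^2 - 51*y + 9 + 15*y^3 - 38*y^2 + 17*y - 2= 6*b^2 + 36*b + 15*y^3 + y^2*(-b - 26) + y*(-2*b^2 - 9*b - 67) + 30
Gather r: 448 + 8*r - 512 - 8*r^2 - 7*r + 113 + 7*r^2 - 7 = -r^2 + r + 42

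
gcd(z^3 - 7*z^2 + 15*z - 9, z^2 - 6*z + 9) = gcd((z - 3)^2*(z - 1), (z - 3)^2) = z^2 - 6*z + 9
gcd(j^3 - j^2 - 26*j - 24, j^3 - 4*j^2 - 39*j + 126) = 1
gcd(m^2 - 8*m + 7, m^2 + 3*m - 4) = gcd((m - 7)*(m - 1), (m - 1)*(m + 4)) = m - 1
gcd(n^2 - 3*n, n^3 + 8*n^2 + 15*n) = n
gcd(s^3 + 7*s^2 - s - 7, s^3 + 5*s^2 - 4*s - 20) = 1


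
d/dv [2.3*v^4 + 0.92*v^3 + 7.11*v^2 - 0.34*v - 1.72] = 9.2*v^3 + 2.76*v^2 + 14.22*v - 0.34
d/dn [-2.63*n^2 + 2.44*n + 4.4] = 2.44 - 5.26*n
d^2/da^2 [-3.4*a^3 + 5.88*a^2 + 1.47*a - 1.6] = 11.76 - 20.4*a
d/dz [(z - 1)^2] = 2*z - 2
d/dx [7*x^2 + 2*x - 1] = 14*x + 2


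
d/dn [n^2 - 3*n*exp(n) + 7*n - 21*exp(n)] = -3*n*exp(n) + 2*n - 24*exp(n) + 7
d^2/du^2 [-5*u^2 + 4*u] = -10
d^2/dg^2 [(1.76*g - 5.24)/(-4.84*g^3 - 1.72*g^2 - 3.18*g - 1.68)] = (-247.374336*g^5 + 1385.09184*g^4 + 741.714688*g^3 + 748.642368*g^2 - 53.166528*g + 94.500192)/(113.379904*g^9 + 120.876096*g^8 + 266.436192*g^7 + 281.990656*g^6 + 258.969168*g^5 + 222.233616*g^4 + 128.272248*g^3 + 65.53008*g^2 + 26.925696*g + 4.741632)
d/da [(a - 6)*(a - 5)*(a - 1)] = 3*a^2 - 24*a + 41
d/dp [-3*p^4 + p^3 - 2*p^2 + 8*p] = -12*p^3 + 3*p^2 - 4*p + 8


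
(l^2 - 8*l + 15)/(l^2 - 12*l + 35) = (l - 3)/(l - 7)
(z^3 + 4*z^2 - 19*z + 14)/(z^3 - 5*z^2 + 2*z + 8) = (z^2 + 6*z - 7)/(z^2 - 3*z - 4)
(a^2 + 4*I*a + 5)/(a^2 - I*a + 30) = (a - I)/(a - 6*I)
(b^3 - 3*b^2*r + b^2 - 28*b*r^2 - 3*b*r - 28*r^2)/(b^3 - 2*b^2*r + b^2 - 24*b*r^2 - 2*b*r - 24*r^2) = (-b + 7*r)/(-b + 6*r)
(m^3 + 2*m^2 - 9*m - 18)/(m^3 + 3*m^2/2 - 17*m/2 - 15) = 2*(m + 3)/(2*m + 5)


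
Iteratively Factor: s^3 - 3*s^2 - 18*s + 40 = (s - 2)*(s^2 - s - 20) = (s - 2)*(s + 4)*(s - 5)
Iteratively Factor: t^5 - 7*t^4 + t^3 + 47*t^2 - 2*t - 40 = (t - 5)*(t^4 - 2*t^3 - 9*t^2 + 2*t + 8) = (t - 5)*(t - 4)*(t^3 + 2*t^2 - t - 2) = (t - 5)*(t - 4)*(t + 1)*(t^2 + t - 2) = (t - 5)*(t - 4)*(t - 1)*(t + 1)*(t + 2)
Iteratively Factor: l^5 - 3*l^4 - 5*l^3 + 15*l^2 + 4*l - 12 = (l - 3)*(l^4 - 5*l^2 + 4) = (l - 3)*(l - 1)*(l^3 + l^2 - 4*l - 4) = (l - 3)*(l - 2)*(l - 1)*(l^2 + 3*l + 2) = (l - 3)*(l - 2)*(l - 1)*(l + 1)*(l + 2)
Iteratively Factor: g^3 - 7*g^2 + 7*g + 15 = (g + 1)*(g^2 - 8*g + 15) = (g - 3)*(g + 1)*(g - 5)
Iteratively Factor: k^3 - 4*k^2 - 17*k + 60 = (k - 3)*(k^2 - k - 20) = (k - 3)*(k + 4)*(k - 5)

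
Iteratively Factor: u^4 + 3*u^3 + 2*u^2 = (u)*(u^3 + 3*u^2 + 2*u) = u^2*(u^2 + 3*u + 2) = u^2*(u + 1)*(u + 2)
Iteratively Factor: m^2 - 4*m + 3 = (m - 1)*(m - 3)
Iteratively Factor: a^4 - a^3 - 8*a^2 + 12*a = (a + 3)*(a^3 - 4*a^2 + 4*a) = (a - 2)*(a + 3)*(a^2 - 2*a) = a*(a - 2)*(a + 3)*(a - 2)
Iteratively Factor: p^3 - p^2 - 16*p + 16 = (p - 1)*(p^2 - 16) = (p - 1)*(p + 4)*(p - 4)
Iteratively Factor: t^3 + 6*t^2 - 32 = (t + 4)*(t^2 + 2*t - 8) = (t + 4)^2*(t - 2)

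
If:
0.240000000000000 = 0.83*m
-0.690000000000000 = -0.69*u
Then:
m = 0.29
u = 1.00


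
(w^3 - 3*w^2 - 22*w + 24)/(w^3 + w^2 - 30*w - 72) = (w - 1)/(w + 3)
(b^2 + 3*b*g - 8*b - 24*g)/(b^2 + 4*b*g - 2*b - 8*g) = (b^2 + 3*b*g - 8*b - 24*g)/(b^2 + 4*b*g - 2*b - 8*g)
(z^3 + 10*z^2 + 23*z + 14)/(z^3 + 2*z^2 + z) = (z^2 + 9*z + 14)/(z*(z + 1))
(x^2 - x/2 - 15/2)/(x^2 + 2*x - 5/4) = 2*(x - 3)/(2*x - 1)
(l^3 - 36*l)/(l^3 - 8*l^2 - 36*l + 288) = l/(l - 8)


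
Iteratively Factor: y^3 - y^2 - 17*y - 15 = (y + 1)*(y^2 - 2*y - 15) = (y + 1)*(y + 3)*(y - 5)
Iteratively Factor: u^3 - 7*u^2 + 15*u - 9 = (u - 3)*(u^2 - 4*u + 3) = (u - 3)*(u - 1)*(u - 3)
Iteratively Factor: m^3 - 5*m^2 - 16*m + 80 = (m - 5)*(m^2 - 16) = (m - 5)*(m - 4)*(m + 4)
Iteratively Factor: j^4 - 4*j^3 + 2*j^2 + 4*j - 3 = (j - 1)*(j^3 - 3*j^2 - j + 3) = (j - 1)*(j + 1)*(j^2 - 4*j + 3) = (j - 1)^2*(j + 1)*(j - 3)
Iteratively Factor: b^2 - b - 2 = (b + 1)*(b - 2)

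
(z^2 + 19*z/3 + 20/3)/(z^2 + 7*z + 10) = (z + 4/3)/(z + 2)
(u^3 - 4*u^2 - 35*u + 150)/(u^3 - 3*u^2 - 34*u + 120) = (u - 5)/(u - 4)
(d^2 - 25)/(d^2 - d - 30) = (d - 5)/(d - 6)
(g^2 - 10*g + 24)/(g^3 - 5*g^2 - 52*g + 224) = (g - 6)/(g^2 - g - 56)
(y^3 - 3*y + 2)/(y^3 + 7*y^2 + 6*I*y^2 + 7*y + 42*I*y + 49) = (y^3 - 3*y + 2)/(y^3 + y^2*(7 + 6*I) + y*(7 + 42*I) + 49)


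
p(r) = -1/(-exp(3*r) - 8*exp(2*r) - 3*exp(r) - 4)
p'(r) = -(3*exp(3*r) + 16*exp(2*r) + 3*exp(r))/(-exp(3*r) - 8*exp(2*r) - 3*exp(r) - 4)^2 = (-3*exp(2*r) - 16*exp(r) - 3)*exp(r)/(exp(3*r) + 8*exp(2*r) + 3*exp(r) + 4)^2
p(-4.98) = 0.25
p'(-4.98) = -0.00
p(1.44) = 0.00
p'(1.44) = -0.01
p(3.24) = 0.00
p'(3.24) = -0.00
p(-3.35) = 0.24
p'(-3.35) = -0.01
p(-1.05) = 0.16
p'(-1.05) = -0.09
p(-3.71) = 0.25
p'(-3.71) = -0.00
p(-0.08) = 0.07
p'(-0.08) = -0.09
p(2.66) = 0.00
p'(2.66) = -0.00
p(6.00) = 0.00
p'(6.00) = 0.00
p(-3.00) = 0.24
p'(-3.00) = -0.01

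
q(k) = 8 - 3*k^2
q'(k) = -6*k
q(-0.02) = 8.00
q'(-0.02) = 0.12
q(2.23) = -6.92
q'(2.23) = -13.38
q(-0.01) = 8.00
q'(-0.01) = 0.06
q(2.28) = -7.60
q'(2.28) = -13.68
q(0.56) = 7.06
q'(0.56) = -3.36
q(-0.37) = 7.59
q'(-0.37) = 2.22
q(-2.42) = -9.57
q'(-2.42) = 14.52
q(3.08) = -20.46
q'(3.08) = -18.48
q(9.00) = -235.00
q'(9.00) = -54.00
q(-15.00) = -667.00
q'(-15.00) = 90.00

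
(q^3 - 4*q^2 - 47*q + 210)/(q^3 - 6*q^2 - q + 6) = (q^2 + 2*q - 35)/(q^2 - 1)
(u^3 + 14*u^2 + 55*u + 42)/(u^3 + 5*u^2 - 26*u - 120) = (u^2 + 8*u + 7)/(u^2 - u - 20)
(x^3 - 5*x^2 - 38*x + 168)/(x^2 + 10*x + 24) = (x^2 - 11*x + 28)/(x + 4)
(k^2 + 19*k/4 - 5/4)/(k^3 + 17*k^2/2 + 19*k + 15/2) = (4*k - 1)/(2*(2*k^2 + 7*k + 3))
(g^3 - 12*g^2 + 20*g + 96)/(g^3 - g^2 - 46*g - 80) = (g - 6)/(g + 5)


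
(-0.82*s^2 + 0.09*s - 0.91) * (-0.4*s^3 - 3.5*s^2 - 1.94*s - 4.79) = 0.328*s^5 + 2.834*s^4 + 1.6398*s^3 + 6.9382*s^2 + 1.3343*s + 4.3589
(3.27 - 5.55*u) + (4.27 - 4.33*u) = 7.54 - 9.88*u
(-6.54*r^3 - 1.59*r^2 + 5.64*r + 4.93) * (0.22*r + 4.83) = -1.4388*r^4 - 31.938*r^3 - 6.4389*r^2 + 28.3258*r + 23.8119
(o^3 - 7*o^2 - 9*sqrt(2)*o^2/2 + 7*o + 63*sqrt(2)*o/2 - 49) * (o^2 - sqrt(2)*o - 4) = o^5 - 11*sqrt(2)*o^4/2 - 7*o^4 + 12*o^3 + 77*sqrt(2)*o^3/2 - 84*o^2 + 11*sqrt(2)*o^2 - 77*sqrt(2)*o - 28*o + 196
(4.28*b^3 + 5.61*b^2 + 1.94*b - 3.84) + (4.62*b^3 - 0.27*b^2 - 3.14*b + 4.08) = 8.9*b^3 + 5.34*b^2 - 1.2*b + 0.24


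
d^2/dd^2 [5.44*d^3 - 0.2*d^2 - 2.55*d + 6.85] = 32.64*d - 0.4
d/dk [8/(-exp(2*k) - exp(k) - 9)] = (16*exp(k) + 8)*exp(k)/(exp(2*k) + exp(k) + 9)^2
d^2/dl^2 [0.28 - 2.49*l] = 0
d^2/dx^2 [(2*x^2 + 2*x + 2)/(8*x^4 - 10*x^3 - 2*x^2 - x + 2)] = 4*(192*x^8 + 144*x^7 + 116*x^6 - 900*x^5 + 318*x^4 + 116*x^3 + 78*x^2 + 78*x + 11)/(512*x^12 - 1920*x^11 + 2016*x^10 - 232*x^9 + 360*x^8 - 1284*x^7 + 304*x^6 + 102*x^5 + 234*x^4 - 97*x^3 - 18*x^2 - 12*x + 8)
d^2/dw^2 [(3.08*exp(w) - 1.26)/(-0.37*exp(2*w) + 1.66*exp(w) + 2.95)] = (-0.421652*exp(4*w) - 1.20176*exp(3*w) - 22.492596*exp(2*w) + 24.055976*exp(w) - 32.97392)*exp(w)/(0.050653*exp(6*w) - 0.681762*exp(5*w) + 1.847151*exp(4*w) + 6.297044*exp(3*w) - 14.727285*exp(2*w) - 43.33845*exp(w) - 25.672375)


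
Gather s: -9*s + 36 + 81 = 117 - 9*s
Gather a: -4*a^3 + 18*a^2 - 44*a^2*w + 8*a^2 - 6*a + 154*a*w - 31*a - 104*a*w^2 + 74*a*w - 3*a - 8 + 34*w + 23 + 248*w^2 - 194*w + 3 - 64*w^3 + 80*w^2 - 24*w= -4*a^3 + a^2*(26 - 44*w) + a*(-104*w^2 + 228*w - 40) - 64*w^3 + 328*w^2 - 184*w + 18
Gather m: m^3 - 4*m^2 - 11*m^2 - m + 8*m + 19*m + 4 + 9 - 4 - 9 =m^3 - 15*m^2 + 26*m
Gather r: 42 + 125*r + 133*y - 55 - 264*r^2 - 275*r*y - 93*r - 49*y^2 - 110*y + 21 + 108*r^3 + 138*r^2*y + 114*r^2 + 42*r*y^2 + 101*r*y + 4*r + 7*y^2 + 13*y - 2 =108*r^3 + r^2*(138*y - 150) + r*(42*y^2 - 174*y + 36) - 42*y^2 + 36*y + 6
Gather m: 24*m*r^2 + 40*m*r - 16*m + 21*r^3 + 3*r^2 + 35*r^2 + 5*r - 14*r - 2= m*(24*r^2 + 40*r - 16) + 21*r^3 + 38*r^2 - 9*r - 2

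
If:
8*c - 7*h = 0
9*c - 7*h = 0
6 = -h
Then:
No Solution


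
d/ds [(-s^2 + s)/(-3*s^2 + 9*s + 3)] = (-2*s^2 - 2*s + 1)/(3*(s^4 - 6*s^3 + 7*s^2 + 6*s + 1))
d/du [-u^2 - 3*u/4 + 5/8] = -2*u - 3/4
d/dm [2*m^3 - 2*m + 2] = 6*m^2 - 2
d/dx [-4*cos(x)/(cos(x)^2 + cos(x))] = -4*sin(x)/(cos(x) + 1)^2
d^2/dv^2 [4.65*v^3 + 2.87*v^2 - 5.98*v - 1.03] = 27.9*v + 5.74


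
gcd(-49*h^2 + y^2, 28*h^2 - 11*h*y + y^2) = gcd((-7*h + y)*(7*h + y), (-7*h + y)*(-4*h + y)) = -7*h + y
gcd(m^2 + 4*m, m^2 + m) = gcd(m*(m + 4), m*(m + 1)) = m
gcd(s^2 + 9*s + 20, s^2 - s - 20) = s + 4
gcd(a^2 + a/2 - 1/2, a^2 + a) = a + 1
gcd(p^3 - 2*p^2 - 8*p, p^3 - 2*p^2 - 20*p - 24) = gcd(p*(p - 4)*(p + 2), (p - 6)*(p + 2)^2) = p + 2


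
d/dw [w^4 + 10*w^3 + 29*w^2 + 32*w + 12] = 4*w^3 + 30*w^2 + 58*w + 32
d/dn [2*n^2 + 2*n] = 4*n + 2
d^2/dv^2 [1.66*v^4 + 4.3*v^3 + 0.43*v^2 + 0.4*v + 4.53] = 19.92*v^2 + 25.8*v + 0.86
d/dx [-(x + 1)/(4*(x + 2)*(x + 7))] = (x^2 + 2*x - 5)/(4*(x^4 + 18*x^3 + 109*x^2 + 252*x + 196))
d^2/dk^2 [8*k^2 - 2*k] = 16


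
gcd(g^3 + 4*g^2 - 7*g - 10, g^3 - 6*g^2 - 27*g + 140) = g + 5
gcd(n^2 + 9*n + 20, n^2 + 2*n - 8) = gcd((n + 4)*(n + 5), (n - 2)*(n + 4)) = n + 4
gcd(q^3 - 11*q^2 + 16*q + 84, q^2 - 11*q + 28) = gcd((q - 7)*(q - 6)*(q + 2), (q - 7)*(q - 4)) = q - 7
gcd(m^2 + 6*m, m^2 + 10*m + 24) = m + 6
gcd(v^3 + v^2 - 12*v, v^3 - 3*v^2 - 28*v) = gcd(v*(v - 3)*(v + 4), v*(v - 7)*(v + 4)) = v^2 + 4*v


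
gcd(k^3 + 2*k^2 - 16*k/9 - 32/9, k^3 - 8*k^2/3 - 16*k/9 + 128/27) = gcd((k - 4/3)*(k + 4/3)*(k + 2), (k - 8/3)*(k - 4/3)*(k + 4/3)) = k^2 - 16/9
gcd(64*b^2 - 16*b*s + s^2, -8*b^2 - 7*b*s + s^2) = -8*b + s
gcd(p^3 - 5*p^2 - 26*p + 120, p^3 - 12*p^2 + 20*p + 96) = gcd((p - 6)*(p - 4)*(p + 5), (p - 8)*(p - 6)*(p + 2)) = p - 6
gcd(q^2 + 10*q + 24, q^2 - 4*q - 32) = q + 4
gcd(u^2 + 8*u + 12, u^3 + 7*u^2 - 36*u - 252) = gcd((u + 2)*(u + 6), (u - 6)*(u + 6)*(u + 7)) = u + 6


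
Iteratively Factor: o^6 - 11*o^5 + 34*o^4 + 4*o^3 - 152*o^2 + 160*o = (o)*(o^5 - 11*o^4 + 34*o^3 + 4*o^2 - 152*o + 160) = o*(o - 2)*(o^4 - 9*o^3 + 16*o^2 + 36*o - 80) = o*(o - 2)*(o + 2)*(o^3 - 11*o^2 + 38*o - 40) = o*(o - 5)*(o - 2)*(o + 2)*(o^2 - 6*o + 8) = o*(o - 5)*(o - 2)^2*(o + 2)*(o - 4)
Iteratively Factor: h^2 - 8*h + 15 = (h - 5)*(h - 3)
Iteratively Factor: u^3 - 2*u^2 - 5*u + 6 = (u - 1)*(u^2 - u - 6) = (u - 3)*(u - 1)*(u + 2)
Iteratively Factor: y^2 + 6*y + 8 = (y + 2)*(y + 4)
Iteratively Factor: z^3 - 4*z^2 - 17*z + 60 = (z - 3)*(z^2 - z - 20) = (z - 3)*(z + 4)*(z - 5)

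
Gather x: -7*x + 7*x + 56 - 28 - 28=0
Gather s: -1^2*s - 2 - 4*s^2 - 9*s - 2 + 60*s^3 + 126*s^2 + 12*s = 60*s^3 + 122*s^2 + 2*s - 4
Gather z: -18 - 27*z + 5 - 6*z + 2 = -33*z - 11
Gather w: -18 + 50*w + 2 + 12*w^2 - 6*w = 12*w^2 + 44*w - 16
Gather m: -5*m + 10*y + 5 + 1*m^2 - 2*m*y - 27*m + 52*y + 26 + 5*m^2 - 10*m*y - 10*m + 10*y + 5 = 6*m^2 + m*(-12*y - 42) + 72*y + 36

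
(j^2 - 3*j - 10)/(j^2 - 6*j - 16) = (j - 5)/(j - 8)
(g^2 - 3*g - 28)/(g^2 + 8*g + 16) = (g - 7)/(g + 4)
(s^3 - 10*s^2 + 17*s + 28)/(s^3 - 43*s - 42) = (s - 4)/(s + 6)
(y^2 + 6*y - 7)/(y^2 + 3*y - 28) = (y - 1)/(y - 4)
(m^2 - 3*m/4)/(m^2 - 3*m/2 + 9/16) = 4*m/(4*m - 3)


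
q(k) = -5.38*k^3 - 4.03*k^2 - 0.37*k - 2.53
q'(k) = -16.14*k^2 - 8.06*k - 0.37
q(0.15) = -2.69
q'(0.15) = -1.94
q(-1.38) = 4.44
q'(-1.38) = -19.98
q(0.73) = -7.04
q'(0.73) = -14.85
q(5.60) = -1075.80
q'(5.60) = -551.66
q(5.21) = -874.69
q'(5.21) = -480.47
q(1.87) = -52.50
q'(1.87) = -71.88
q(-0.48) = -2.69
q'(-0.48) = -0.22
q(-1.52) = 7.62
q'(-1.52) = -25.41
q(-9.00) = 3596.39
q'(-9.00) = -1235.17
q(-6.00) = 1016.69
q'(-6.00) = -533.05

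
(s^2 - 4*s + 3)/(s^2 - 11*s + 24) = (s - 1)/(s - 8)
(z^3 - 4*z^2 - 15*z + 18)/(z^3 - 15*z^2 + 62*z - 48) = (z + 3)/(z - 8)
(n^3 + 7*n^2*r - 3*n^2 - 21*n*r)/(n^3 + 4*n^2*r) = (n^2 + 7*n*r - 3*n - 21*r)/(n*(n + 4*r))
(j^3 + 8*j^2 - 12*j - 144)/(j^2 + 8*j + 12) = (j^2 + 2*j - 24)/(j + 2)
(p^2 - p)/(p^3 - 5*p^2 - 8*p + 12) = p/(p^2 - 4*p - 12)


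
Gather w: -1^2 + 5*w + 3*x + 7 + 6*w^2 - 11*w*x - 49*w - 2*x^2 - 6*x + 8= 6*w^2 + w*(-11*x - 44) - 2*x^2 - 3*x + 14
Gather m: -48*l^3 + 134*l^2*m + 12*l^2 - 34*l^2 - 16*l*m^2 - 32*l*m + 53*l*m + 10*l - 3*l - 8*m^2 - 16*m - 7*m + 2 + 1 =-48*l^3 - 22*l^2 + 7*l + m^2*(-16*l - 8) + m*(134*l^2 + 21*l - 23) + 3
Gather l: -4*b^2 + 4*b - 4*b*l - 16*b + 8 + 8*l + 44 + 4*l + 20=-4*b^2 - 12*b + l*(12 - 4*b) + 72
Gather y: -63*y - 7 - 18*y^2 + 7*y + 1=-18*y^2 - 56*y - 6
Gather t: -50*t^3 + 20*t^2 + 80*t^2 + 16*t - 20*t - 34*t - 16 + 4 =-50*t^3 + 100*t^2 - 38*t - 12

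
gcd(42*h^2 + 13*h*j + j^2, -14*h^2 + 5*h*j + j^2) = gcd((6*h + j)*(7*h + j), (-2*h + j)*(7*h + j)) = 7*h + j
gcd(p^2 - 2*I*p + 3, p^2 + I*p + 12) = p - 3*I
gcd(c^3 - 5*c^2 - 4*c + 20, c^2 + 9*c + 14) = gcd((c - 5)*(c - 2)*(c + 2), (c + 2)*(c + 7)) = c + 2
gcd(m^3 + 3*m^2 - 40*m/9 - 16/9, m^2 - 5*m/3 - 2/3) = m + 1/3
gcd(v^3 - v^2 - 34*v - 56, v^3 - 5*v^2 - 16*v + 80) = v + 4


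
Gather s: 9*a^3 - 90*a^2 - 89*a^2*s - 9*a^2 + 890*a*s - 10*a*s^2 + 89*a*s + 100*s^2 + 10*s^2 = 9*a^3 - 99*a^2 + s^2*(110 - 10*a) + s*(-89*a^2 + 979*a)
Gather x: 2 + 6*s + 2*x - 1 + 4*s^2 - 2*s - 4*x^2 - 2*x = 4*s^2 + 4*s - 4*x^2 + 1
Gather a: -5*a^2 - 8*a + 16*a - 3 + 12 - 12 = -5*a^2 + 8*a - 3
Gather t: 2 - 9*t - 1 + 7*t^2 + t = 7*t^2 - 8*t + 1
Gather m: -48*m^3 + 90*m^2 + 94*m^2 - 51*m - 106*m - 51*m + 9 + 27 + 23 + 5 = -48*m^3 + 184*m^2 - 208*m + 64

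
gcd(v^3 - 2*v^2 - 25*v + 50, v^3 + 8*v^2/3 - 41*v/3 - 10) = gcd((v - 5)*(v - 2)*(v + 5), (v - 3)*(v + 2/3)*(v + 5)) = v + 5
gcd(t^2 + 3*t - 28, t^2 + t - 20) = t - 4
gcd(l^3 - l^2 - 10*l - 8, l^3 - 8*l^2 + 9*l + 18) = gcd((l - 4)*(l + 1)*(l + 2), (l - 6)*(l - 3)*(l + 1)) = l + 1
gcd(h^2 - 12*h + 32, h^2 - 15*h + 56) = h - 8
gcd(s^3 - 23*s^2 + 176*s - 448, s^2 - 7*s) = s - 7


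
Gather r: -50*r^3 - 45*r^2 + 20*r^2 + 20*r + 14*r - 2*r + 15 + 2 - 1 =-50*r^3 - 25*r^2 + 32*r + 16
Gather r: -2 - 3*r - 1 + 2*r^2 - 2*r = 2*r^2 - 5*r - 3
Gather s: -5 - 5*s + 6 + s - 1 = -4*s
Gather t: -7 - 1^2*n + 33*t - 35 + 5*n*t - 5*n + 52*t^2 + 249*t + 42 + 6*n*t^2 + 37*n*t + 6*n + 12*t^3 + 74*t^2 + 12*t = 12*t^3 + t^2*(6*n + 126) + t*(42*n + 294)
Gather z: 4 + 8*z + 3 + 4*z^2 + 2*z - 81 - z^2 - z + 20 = 3*z^2 + 9*z - 54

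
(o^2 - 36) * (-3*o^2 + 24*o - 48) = -3*o^4 + 24*o^3 + 60*o^2 - 864*o + 1728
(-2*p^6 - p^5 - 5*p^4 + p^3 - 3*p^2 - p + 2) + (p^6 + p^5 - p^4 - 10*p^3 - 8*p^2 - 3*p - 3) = -p^6 - 6*p^4 - 9*p^3 - 11*p^2 - 4*p - 1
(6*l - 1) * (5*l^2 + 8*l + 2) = 30*l^3 + 43*l^2 + 4*l - 2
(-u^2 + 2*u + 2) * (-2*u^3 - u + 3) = 2*u^5 - 4*u^4 - 3*u^3 - 5*u^2 + 4*u + 6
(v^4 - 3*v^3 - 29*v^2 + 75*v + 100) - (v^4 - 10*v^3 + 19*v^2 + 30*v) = 7*v^3 - 48*v^2 + 45*v + 100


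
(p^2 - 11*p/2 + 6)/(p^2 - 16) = (p - 3/2)/(p + 4)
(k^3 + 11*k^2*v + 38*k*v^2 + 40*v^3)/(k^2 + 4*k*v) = k + 7*v + 10*v^2/k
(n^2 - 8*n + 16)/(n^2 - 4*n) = (n - 4)/n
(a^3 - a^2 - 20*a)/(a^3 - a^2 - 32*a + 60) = a*(a + 4)/(a^2 + 4*a - 12)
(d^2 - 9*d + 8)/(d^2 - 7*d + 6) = (d - 8)/(d - 6)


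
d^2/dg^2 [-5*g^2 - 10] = -10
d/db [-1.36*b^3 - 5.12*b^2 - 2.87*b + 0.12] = -4.08*b^2 - 10.24*b - 2.87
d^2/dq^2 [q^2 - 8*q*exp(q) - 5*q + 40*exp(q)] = -8*q*exp(q) + 24*exp(q) + 2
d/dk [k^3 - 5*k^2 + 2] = k*(3*k - 10)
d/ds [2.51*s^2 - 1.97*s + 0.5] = 5.02*s - 1.97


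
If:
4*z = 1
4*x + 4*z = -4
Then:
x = -5/4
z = 1/4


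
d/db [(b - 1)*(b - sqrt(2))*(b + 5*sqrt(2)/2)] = 3*b^2 - 2*b + 3*sqrt(2)*b - 5 - 3*sqrt(2)/2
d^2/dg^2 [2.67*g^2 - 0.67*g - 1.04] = 5.34000000000000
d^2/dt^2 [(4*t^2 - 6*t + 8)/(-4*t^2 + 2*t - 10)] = 2*(8*t^3 + 12*t^2 - 66*t + 1)/(8*t^6 - 12*t^5 + 66*t^4 - 61*t^3 + 165*t^2 - 75*t + 125)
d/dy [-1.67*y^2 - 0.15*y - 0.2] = -3.34*y - 0.15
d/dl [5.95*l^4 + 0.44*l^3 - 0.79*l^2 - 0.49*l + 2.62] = 23.8*l^3 + 1.32*l^2 - 1.58*l - 0.49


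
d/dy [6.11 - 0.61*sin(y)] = -0.61*cos(y)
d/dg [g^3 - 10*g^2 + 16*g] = 3*g^2 - 20*g + 16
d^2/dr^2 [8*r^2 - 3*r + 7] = 16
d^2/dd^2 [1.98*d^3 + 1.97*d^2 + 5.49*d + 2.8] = 11.88*d + 3.94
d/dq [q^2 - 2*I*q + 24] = 2*q - 2*I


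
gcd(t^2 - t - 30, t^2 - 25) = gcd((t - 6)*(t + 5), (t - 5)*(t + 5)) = t + 5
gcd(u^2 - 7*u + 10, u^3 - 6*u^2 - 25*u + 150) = u - 5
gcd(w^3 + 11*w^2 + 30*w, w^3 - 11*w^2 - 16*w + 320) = w + 5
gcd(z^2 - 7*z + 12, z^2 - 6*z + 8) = z - 4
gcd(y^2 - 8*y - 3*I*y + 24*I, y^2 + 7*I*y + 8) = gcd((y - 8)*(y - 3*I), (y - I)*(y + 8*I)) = 1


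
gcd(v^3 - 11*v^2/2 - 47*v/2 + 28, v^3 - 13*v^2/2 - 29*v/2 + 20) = v^2 - 9*v + 8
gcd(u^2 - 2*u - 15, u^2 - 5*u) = u - 5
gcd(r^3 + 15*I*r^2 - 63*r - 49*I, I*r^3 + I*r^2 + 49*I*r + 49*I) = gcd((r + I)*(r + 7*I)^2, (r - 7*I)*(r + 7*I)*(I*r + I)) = r + 7*I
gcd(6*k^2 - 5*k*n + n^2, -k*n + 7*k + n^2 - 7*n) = 1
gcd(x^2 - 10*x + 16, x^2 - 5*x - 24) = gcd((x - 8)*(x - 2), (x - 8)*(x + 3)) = x - 8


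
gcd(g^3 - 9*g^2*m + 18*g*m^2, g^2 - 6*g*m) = g^2 - 6*g*m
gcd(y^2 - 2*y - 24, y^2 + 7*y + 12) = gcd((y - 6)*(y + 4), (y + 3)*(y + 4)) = y + 4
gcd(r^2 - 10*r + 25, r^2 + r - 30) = r - 5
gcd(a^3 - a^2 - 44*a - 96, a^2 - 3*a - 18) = a + 3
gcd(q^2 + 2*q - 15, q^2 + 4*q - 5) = q + 5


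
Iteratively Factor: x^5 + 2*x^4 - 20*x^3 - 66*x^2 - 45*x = (x + 1)*(x^4 + x^3 - 21*x^2 - 45*x) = (x - 5)*(x + 1)*(x^3 + 6*x^2 + 9*x) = x*(x - 5)*(x + 1)*(x^2 + 6*x + 9) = x*(x - 5)*(x + 1)*(x + 3)*(x + 3)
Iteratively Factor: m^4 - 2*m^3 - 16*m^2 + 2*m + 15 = (m - 5)*(m^3 + 3*m^2 - m - 3) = (m - 5)*(m - 1)*(m^2 + 4*m + 3) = (m - 5)*(m - 1)*(m + 3)*(m + 1)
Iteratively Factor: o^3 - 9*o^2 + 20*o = (o - 5)*(o^2 - 4*o) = (o - 5)*(o - 4)*(o)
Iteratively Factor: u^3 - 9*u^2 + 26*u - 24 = (u - 4)*(u^2 - 5*u + 6) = (u - 4)*(u - 2)*(u - 3)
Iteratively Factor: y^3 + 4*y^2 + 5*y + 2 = (y + 2)*(y^2 + 2*y + 1) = (y + 1)*(y + 2)*(y + 1)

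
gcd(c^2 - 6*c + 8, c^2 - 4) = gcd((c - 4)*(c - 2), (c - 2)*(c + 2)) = c - 2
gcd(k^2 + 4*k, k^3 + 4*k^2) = k^2 + 4*k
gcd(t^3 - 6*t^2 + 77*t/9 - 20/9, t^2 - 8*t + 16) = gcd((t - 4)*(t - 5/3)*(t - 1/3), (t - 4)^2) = t - 4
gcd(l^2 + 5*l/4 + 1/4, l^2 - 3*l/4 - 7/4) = l + 1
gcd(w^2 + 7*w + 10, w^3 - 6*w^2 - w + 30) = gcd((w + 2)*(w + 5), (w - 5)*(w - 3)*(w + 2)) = w + 2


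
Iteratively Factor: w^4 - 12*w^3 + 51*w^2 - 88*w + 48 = (w - 4)*(w^3 - 8*w^2 + 19*w - 12) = (w - 4)*(w - 3)*(w^2 - 5*w + 4) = (w - 4)^2*(w - 3)*(w - 1)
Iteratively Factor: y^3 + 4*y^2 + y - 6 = (y + 3)*(y^2 + y - 2) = (y - 1)*(y + 3)*(y + 2)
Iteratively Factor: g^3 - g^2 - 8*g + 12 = (g - 2)*(g^2 + g - 6) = (g - 2)*(g + 3)*(g - 2)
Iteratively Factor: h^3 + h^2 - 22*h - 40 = (h + 4)*(h^2 - 3*h - 10) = (h + 2)*(h + 4)*(h - 5)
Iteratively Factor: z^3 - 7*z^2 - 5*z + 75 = (z + 3)*(z^2 - 10*z + 25) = (z - 5)*(z + 3)*(z - 5)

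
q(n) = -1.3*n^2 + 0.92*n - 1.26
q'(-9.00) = 24.32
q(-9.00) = -114.84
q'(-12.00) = 32.12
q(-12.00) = -199.50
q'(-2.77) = 8.12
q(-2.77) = -13.78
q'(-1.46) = 4.72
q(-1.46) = -5.37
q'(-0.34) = 1.80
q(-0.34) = -1.72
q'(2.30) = -5.06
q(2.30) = -6.02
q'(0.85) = -1.29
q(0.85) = -1.42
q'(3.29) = -7.63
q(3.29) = -12.30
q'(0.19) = 0.43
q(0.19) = -1.13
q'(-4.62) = 12.93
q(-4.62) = -33.26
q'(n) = 0.92 - 2.6*n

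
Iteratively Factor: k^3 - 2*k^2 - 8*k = (k - 4)*(k^2 + 2*k) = k*(k - 4)*(k + 2)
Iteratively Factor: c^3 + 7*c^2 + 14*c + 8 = (c + 2)*(c^2 + 5*c + 4) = (c + 2)*(c + 4)*(c + 1)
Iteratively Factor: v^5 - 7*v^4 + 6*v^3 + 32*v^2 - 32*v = (v - 4)*(v^4 - 3*v^3 - 6*v^2 + 8*v) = (v - 4)^2*(v^3 + v^2 - 2*v) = (v - 4)^2*(v + 2)*(v^2 - v) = v*(v - 4)^2*(v + 2)*(v - 1)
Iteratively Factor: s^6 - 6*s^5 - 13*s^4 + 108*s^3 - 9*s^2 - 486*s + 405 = (s + 3)*(s^5 - 9*s^4 + 14*s^3 + 66*s^2 - 207*s + 135) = (s - 1)*(s + 3)*(s^4 - 8*s^3 + 6*s^2 + 72*s - 135) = (s - 1)*(s + 3)^2*(s^3 - 11*s^2 + 39*s - 45) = (s - 3)*(s - 1)*(s + 3)^2*(s^2 - 8*s + 15) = (s - 5)*(s - 3)*(s - 1)*(s + 3)^2*(s - 3)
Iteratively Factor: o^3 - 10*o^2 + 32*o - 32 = (o - 4)*(o^2 - 6*o + 8) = (o - 4)^2*(o - 2)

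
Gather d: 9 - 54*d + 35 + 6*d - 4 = 40 - 48*d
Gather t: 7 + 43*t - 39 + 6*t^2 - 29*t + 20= 6*t^2 + 14*t - 12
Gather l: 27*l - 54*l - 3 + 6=3 - 27*l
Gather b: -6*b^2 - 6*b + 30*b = -6*b^2 + 24*b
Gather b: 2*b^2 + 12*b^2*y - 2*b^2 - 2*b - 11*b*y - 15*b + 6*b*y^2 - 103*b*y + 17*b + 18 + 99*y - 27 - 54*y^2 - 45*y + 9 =12*b^2*y + b*(6*y^2 - 114*y) - 54*y^2 + 54*y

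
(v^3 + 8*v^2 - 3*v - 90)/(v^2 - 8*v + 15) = (v^2 + 11*v + 30)/(v - 5)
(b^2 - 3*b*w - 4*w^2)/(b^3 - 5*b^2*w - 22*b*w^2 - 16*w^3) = (-b + 4*w)/(-b^2 + 6*b*w + 16*w^2)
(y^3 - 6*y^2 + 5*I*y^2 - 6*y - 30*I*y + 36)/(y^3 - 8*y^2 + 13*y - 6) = (y^2 + 5*I*y - 6)/(y^2 - 2*y + 1)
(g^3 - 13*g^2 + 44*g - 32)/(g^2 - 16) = (g^2 - 9*g + 8)/(g + 4)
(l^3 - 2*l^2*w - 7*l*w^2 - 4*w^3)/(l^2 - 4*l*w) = l + 2*w + w^2/l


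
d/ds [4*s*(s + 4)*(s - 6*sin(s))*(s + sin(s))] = 4*s*(s + 4)*(s - 6*sin(s))*(cos(s) + 1) - 4*s*(s + 4)*(s + sin(s))*(6*cos(s) - 1) + 4*s*(s - 6*sin(s))*(s + sin(s)) + 4*(s + 4)*(s - 6*sin(s))*(s + sin(s))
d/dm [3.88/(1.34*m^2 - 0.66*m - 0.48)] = (2.5608 - 10.3984*m)/(-1.34*m^2 + 0.66*m + 0.48)^2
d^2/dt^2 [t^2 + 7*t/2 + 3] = 2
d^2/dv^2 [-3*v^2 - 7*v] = -6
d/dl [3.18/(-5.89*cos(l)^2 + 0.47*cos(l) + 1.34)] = (1.4946 - 37.4604*cos(l))*sin(l)/(-5.89*cos(l)^2 + 0.47*cos(l) + 1.34)^2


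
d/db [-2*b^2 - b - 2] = -4*b - 1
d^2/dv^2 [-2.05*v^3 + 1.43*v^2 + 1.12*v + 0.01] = 2.86 - 12.3*v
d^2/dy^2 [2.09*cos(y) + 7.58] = -2.09*cos(y)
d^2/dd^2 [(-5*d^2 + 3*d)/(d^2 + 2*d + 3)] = 2*(13*d^3 + 45*d^2 - 27*d - 63)/(d^6 + 6*d^5 + 21*d^4 + 44*d^3 + 63*d^2 + 54*d + 27)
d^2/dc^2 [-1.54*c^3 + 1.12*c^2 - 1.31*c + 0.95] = 2.24 - 9.24*c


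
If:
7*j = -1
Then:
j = -1/7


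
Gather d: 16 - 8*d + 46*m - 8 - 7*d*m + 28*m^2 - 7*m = d*(-7*m - 8) + 28*m^2 + 39*m + 8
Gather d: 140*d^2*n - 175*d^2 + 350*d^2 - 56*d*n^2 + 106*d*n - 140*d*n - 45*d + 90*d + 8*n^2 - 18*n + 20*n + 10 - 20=d^2*(140*n + 175) + d*(-56*n^2 - 34*n + 45) + 8*n^2 + 2*n - 10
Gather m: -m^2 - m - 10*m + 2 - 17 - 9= -m^2 - 11*m - 24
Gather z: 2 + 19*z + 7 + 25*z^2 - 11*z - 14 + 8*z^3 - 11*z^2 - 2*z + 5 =8*z^3 + 14*z^2 + 6*z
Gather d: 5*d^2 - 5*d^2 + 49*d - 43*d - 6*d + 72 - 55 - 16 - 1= 0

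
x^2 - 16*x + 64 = (x - 8)^2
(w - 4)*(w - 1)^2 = w^3 - 6*w^2 + 9*w - 4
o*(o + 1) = o^2 + o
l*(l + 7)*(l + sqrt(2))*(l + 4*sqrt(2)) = l^4 + 7*l^3 + 5*sqrt(2)*l^3 + 8*l^2 + 35*sqrt(2)*l^2 + 56*l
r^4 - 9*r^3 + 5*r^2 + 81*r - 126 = (r - 7)*(r - 3)*(r - 2)*(r + 3)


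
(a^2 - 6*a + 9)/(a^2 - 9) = (a - 3)/(a + 3)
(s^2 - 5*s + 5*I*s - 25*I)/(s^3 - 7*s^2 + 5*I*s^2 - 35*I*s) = (s - 5)/(s*(s - 7))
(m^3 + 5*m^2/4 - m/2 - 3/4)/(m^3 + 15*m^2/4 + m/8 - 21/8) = 2*(m + 1)/(2*m + 7)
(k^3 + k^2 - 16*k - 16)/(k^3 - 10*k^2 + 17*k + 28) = (k + 4)/(k - 7)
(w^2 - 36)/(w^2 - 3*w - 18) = (w + 6)/(w + 3)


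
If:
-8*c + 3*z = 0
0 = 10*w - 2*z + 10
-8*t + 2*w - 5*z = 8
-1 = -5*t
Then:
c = -87/92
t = 1/5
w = -173/115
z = -58/23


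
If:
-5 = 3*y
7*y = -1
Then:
No Solution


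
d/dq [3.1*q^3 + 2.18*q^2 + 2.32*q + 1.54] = 9.3*q^2 + 4.36*q + 2.32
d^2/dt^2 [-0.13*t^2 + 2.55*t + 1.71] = -0.260000000000000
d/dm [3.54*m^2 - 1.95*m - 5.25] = 7.08*m - 1.95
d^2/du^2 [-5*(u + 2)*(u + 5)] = -10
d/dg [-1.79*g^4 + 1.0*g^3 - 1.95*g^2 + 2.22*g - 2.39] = -7.16*g^3 + 3.0*g^2 - 3.9*g + 2.22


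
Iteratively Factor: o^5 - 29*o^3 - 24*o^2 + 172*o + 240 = (o - 3)*(o^4 + 3*o^3 - 20*o^2 - 84*o - 80) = (o - 3)*(o + 4)*(o^3 - o^2 - 16*o - 20) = (o - 5)*(o - 3)*(o + 4)*(o^2 + 4*o + 4) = (o - 5)*(o - 3)*(o + 2)*(o + 4)*(o + 2)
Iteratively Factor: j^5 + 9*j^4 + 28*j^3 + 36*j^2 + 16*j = (j + 1)*(j^4 + 8*j^3 + 20*j^2 + 16*j) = j*(j + 1)*(j^3 + 8*j^2 + 20*j + 16) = j*(j + 1)*(j + 2)*(j^2 + 6*j + 8) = j*(j + 1)*(j + 2)^2*(j + 4)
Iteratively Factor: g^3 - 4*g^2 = (g)*(g^2 - 4*g) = g*(g - 4)*(g)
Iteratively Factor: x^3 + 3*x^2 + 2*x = (x)*(x^2 + 3*x + 2) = x*(x + 1)*(x + 2)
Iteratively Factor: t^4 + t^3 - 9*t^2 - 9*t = (t + 3)*(t^3 - 2*t^2 - 3*t) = (t - 3)*(t + 3)*(t^2 + t) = t*(t - 3)*(t + 3)*(t + 1)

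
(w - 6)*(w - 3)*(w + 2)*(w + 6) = w^4 - w^3 - 42*w^2 + 36*w + 216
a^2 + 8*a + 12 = (a + 2)*(a + 6)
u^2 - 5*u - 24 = (u - 8)*(u + 3)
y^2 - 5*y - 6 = (y - 6)*(y + 1)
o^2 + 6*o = o*(o + 6)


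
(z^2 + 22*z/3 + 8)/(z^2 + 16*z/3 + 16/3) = (z + 6)/(z + 4)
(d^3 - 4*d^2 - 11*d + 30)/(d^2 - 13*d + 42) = (d^3 - 4*d^2 - 11*d + 30)/(d^2 - 13*d + 42)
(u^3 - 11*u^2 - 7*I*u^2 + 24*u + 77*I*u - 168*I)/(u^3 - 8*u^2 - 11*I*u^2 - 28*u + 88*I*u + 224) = (u - 3)/(u - 4*I)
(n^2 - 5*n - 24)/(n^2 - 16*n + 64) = (n + 3)/(n - 8)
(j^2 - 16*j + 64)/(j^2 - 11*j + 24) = (j - 8)/(j - 3)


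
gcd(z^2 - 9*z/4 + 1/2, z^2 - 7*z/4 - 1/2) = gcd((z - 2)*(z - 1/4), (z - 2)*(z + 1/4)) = z - 2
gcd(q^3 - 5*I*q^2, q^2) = q^2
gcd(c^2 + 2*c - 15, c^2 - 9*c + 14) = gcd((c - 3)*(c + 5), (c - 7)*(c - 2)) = 1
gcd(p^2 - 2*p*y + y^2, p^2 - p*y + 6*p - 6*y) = -p + y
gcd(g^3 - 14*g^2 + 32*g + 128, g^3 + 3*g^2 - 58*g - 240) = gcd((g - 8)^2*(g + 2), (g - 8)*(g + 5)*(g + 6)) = g - 8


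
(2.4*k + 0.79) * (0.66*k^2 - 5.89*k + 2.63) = 1.584*k^3 - 13.6146*k^2 + 1.6589*k + 2.0777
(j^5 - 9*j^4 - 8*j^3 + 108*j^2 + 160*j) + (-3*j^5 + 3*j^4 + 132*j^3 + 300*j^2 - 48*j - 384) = -2*j^5 - 6*j^4 + 124*j^3 + 408*j^2 + 112*j - 384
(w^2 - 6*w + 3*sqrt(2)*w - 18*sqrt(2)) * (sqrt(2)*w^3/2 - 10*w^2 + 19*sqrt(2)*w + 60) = sqrt(2)*w^5/2 - 7*w^4 - 3*sqrt(2)*w^4 - 11*sqrt(2)*w^3 + 42*w^3 + 66*sqrt(2)*w^2 + 174*w^2 - 1044*w + 180*sqrt(2)*w - 1080*sqrt(2)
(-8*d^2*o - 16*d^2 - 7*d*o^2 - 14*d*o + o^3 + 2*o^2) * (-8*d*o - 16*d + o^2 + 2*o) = 64*d^3*o^2 + 256*d^3*o + 256*d^3 + 48*d^2*o^3 + 192*d^2*o^2 + 192*d^2*o - 15*d*o^4 - 60*d*o^3 - 60*d*o^2 + o^5 + 4*o^4 + 4*o^3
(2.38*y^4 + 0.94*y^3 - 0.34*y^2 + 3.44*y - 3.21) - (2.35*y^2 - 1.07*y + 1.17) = 2.38*y^4 + 0.94*y^3 - 2.69*y^2 + 4.51*y - 4.38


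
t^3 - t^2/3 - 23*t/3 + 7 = (t - 7/3)*(t - 1)*(t + 3)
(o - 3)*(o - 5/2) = o^2 - 11*o/2 + 15/2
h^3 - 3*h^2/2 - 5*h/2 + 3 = (h - 2)*(h - 1)*(h + 3/2)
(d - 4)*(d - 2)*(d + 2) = d^3 - 4*d^2 - 4*d + 16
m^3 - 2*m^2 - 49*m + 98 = (m - 7)*(m - 2)*(m + 7)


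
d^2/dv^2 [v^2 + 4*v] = 2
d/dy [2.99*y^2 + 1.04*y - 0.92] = 5.98*y + 1.04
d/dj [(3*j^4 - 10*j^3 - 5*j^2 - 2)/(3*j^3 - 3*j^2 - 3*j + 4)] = (9*j^6 - 18*j^5 + 18*j^4 + 108*j^3 - 87*j^2 - 52*j - 6)/(9*j^6 - 18*j^5 - 9*j^4 + 42*j^3 - 15*j^2 - 24*j + 16)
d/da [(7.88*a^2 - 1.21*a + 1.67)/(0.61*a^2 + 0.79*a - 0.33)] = (6.9633*a^2 - 7.2382*a - 0.92)/(0.3721*a^4 + 0.9638*a^3 + 0.2215*a^2 - 0.5214*a + 0.1089)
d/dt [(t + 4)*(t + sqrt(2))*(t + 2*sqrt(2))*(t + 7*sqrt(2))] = 4*t^3 + 12*t^2 + 30*sqrt(2)*t^2 + 92*t + 80*sqrt(2)*t + 28*sqrt(2) + 184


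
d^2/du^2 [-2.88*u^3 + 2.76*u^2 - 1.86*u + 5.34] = 5.52 - 17.28*u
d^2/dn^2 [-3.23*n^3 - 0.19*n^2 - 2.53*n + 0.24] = -19.38*n - 0.38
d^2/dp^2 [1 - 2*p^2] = -4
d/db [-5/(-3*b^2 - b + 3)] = 5*(-6*b - 1)/(3*b^2 + b - 3)^2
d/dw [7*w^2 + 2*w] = 14*w + 2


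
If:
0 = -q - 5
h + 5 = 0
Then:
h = -5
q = -5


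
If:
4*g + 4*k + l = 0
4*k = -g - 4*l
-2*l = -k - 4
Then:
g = 16/13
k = -20/13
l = 16/13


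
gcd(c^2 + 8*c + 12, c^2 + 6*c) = c + 6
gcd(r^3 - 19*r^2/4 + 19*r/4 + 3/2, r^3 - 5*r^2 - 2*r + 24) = r - 3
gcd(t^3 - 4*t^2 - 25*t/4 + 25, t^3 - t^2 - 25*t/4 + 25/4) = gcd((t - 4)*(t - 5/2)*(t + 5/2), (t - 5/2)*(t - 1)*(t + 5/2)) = t^2 - 25/4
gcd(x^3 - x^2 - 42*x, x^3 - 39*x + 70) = 1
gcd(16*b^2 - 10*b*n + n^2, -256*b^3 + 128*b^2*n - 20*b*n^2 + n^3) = 8*b - n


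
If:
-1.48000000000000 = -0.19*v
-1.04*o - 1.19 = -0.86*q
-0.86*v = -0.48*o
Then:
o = 13.96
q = 18.26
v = 7.79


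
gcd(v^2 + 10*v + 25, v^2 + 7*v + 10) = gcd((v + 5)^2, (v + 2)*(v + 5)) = v + 5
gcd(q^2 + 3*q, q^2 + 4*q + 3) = q + 3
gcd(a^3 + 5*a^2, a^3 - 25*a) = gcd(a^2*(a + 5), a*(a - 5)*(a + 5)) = a^2 + 5*a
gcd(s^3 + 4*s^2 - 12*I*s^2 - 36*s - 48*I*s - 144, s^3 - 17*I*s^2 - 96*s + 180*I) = s^2 - 12*I*s - 36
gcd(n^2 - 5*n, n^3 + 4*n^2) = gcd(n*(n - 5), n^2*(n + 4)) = n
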